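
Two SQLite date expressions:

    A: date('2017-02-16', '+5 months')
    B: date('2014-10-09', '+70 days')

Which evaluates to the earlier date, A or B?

B

A = 2017-07-16.
B = 2014-12-18.
B is earlier.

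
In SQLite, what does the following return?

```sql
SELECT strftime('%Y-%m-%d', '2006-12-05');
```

2006-12-05

`%Y-%m-%d` extracts the ISO date: 2006-12-05.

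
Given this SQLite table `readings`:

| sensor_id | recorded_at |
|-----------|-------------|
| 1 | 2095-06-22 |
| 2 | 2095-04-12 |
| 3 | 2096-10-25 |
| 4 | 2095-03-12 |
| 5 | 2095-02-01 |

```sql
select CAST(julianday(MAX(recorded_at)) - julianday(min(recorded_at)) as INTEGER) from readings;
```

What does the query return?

632

MIN = 2095-02-01, MAX = 2096-10-25.
27 days remain in February 2095 after the 1st (28 − 1).
Full months from March 2095 through September 2096 contribute their day counts.
Then 25 days into October 2096.
Total: 27 + 31 + 30 + 31 + 30 + 31 + 31 + 30 + 31 + 30 + 31 + 31 + 29 + 31 + 30 + 31 + 30 + 31 + 31 + 30 + 25 = 632.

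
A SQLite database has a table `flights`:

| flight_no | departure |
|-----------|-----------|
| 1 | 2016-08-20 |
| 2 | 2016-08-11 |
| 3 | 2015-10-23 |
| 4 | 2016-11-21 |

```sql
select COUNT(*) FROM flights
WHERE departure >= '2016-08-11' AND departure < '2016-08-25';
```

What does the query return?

2

Rows in [2016-08-11, 2016-08-25): 2016-08-20, 2016-08-11 → 2 rows.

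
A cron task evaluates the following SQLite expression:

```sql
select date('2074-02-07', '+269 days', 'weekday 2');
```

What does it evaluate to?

Applying '+269 days' to 2074-02-07: counting 269 days forward gives 2074-11-03.
`weekday 2` advances to the next Tuesday; 2074-11-03 is a Saturday, so it moves forward to 2074-11-06.

2074-11-06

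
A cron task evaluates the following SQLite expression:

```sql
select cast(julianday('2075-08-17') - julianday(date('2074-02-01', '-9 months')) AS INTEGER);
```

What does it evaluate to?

838

Adding -9 months to 2074-02-01 gives 2073-05-01.
30 days remain in May 2073 after the 1st (31 − 1).
Full months from June 2073 through July 2075 contribute their day counts.
Then 17 days into August 2075.
Total: 30 + 30 + 31 + 31 + 30 + 31 + 30 + 31 + 31 + 28 + 31 + 30 + 31 + 30 + 31 + 31 + 30 + 31 + 30 + 31 + 31 + 28 + 31 + 30 + 31 + 30 + 31 + 17 = 838.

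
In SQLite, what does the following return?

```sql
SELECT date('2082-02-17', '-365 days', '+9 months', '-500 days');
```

Applying '-365 days' to 2082-02-17: counting 365 days back gives 2081-02-17.
Adding +9 months to 2081-02-17 gives 2081-11-17.
Applying '-500 days' to 2081-11-17: counting 500 days back gives 2080-07-05.

2080-07-05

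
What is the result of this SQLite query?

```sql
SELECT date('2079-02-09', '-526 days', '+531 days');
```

2079-02-14

Applying '-526 days' to 2079-02-09: counting 526 days back gives 2077-09-01.
Applying '+531 days' to 2077-09-01: counting 531 days forward gives 2079-02-14.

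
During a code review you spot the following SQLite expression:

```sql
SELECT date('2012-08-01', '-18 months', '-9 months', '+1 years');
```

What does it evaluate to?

2011-05-01

Adding -18 months to 2012-08-01 gives 2011-02-01.
Adding -9 months to 2011-02-01 gives 2010-05-01.
Adding +1 year to 2010-05-01 gives 2011-05-01.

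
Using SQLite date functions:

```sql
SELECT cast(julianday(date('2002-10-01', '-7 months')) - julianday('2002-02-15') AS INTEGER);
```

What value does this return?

14

Adding -7 months to 2002-10-01 gives 2002-03-01.
13 days remain in February 2002 after the 15th (28 − 15).
Then 1 day into March 2002.
Total: 13 + 1 = 14.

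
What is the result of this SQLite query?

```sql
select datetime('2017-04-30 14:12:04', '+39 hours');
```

2017-05-02 05:12:04

+39 hours from 2017-04-30 14:12:04 is 2017-05-02 05:12:04 (crosses midnight).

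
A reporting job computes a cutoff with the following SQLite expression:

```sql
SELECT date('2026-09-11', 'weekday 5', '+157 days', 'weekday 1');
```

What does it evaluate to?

2027-02-15

`weekday 5` advances to the next Friday; 2026-09-11 is already a Friday, so it stays at 2026-09-11.
Applying '+157 days' to 2026-09-11: counting 157 days forward gives 2027-02-15.
`weekday 1` advances to the next Monday; 2027-02-15 is already a Monday, so it stays at 2027-02-15.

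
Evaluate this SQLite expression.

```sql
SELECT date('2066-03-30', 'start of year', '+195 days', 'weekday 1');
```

2066-07-19

`start of year` rewinds 2066-03-30 to 2066-01-01.
Applying '+195 days' to 2066-01-01: counting 195 days forward gives 2066-07-15.
`weekday 1` advances to the next Monday; 2066-07-15 is a Thursday, so it moves forward to 2066-07-19.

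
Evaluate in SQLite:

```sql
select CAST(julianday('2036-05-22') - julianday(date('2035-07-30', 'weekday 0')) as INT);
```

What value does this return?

`weekday 0` advances to the next Sunday; 2035-07-30 is a Monday, so it moves forward to 2035-08-05.
26 days remain in August 2035 after the 5th (31 − 5).
Full months from September 2035 through April 2036 contribute their day counts.
Then 22 days into May 2036.
Total: 26 + 30 + 31 + 30 + 31 + 31 + 29 + 31 + 30 + 22 = 291.

291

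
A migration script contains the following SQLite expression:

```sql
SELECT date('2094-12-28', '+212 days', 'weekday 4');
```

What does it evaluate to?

Applying '+212 days' to 2094-12-28: counting 212 days forward gives 2095-07-28.
`weekday 4` advances to the next Thursday; 2095-07-28 is already a Thursday, so it stays at 2095-07-28.

2095-07-28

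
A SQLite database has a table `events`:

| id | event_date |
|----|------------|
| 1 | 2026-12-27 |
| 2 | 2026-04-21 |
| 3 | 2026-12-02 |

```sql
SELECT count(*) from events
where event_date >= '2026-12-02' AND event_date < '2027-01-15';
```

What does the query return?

Rows in [2026-12-02, 2027-01-15): 2026-12-27, 2026-12-02 → 2 rows.

2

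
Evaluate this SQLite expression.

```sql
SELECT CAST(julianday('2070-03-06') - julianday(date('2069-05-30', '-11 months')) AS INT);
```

614

Adding -11 months to 2069-05-30 gives 2068-06-30.
0 days remain in June 2068 after the 30th (30 − 30).
Full months from July 2068 through February 2070 contribute their day counts.
Then 6 days into March 2070.
Total: 0 + 31 + 31 + 30 + 31 + 30 + 31 + 31 + 28 + 31 + 30 + 31 + 30 + 31 + 31 + 30 + 31 + 30 + 31 + 31 + 28 + 6 = 614.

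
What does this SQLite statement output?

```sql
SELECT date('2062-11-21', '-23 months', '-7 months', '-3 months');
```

2060-02-21

Adding -23 months to 2062-11-21 gives 2060-12-21.
Adding -7 months to 2060-12-21 gives 2060-05-21.
Adding -3 months to 2060-05-21 gives 2060-02-21.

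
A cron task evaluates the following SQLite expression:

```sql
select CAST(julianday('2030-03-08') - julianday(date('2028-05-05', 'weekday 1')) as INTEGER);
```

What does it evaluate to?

`weekday 1` advances to the next Monday; 2028-05-05 is a Friday, so it moves forward to 2028-05-08.
23 days remain in May 2028 after the 8th (31 − 8).
Full months from June 2028 through February 2030 contribute their day counts.
Then 8 days into March 2030.
Total: 23 + 30 + 31 + 31 + 30 + 31 + 30 + 31 + 31 + 28 + 31 + 30 + 31 + 30 + 31 + 31 + 30 + 31 + 30 + 31 + 31 + 28 + 8 = 669.

669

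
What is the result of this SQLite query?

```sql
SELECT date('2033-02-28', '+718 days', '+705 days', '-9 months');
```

Applying '+718 days' to 2033-02-28: counting 718 days forward gives 2035-02-16.
Applying '+705 days' to 2035-02-16: counting 705 days forward gives 2037-01-21.
Adding -9 months to 2037-01-21 gives 2036-04-21.

2036-04-21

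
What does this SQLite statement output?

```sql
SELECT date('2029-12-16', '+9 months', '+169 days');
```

Adding +9 months to 2029-12-16 gives 2030-09-16.
Applying '+169 days' to 2030-09-16: counting 169 days forward gives 2031-03-04.

2031-03-04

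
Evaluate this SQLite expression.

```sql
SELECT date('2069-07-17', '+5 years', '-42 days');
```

2074-06-05

Adding +5 years to 2069-07-17 gives 2074-07-17.
Applying '-42 days' to 2074-07-17: counting 42 days back gives 2074-06-05.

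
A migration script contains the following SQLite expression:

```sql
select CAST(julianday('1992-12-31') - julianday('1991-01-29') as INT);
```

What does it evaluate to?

702

2 days remain in January 1991 after the 29th (31 − 29).
Full months from February 1991 through November 1992 contribute their day counts.
Then 31 days into December 1992.
Total: 2 + 28 + 31 + 30 + 31 + 30 + 31 + 31 + 30 + 31 + 30 + 31 + 31 + 29 + 31 + 30 + 31 + 30 + 31 + 31 + 30 + 31 + 30 + 31 = 702.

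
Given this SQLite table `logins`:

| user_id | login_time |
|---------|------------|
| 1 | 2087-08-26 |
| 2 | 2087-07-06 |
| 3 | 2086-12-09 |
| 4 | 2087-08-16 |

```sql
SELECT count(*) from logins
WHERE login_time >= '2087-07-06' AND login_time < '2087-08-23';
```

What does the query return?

Rows in [2087-07-06, 2087-08-23): 2087-07-06, 2087-08-16 → 2 rows.

2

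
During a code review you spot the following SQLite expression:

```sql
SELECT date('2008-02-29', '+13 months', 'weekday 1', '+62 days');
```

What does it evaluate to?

Adding +13 months to 2008-02-29 gives 2009-03-29.
`weekday 1` advances to the next Monday; 2009-03-29 is a Sunday, so it moves forward to 2009-03-30.
Applying '+62 days' to 2009-03-30: counting 62 days forward gives 2009-05-31.

2009-05-31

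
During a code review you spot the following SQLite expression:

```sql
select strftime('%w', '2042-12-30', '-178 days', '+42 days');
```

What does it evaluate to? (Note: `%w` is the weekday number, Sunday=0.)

6

First apply '-178 days', '+42 days': 2042-12-30 → 2042-08-16.
2042-08-16 is a Saturday; with Sunday=0 that is 6.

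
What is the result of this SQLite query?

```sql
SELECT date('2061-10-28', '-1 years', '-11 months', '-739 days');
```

2057-11-19

Adding -1 year to 2061-10-28 gives 2060-10-28.
Adding -11 months to 2060-10-28 gives 2059-11-28.
Applying '-739 days' to 2059-11-28: counting 739 days back gives 2057-11-19.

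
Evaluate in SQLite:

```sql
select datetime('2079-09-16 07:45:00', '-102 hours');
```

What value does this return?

2079-09-12 01:45:00

-102 hours from 2079-09-16 07:45:00 is 2079-09-12 01:45:00 (crosses midnight).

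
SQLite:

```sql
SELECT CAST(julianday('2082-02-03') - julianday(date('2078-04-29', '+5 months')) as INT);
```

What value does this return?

1223

Adding +5 months to 2078-04-29 gives 2078-09-29.
1 day remains in September 2078 after the 29th (30 − 29).
Full months from October 2078 through January 2082 contribute their day counts.
Then 3 days into February 2082.
Total: 1 + 31 + 30 + 31 + 31 + 28 + 31 + 30 + 31 + 30 + 31 + 31 + 30 + 31 + 30 + 31 + 31 + 29 + 31 + 30 + 31 + 30 + 31 + 31 + 30 + 31 + 30 + 31 + 31 + 28 + 31 + 30 + 31 + 30 + 31 + 31 + 30 + 31 + 30 + 31 + 31 + 3 = 1223.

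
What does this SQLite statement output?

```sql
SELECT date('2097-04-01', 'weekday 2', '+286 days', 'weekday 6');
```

2098-01-18

`weekday 2` advances to the next Tuesday; 2097-04-01 is a Monday, so it moves forward to 2097-04-02.
Applying '+286 days' to 2097-04-02: counting 286 days forward gives 2098-01-13.
`weekday 6` advances to the next Saturday; 2098-01-13 is a Monday, so it moves forward to 2098-01-18.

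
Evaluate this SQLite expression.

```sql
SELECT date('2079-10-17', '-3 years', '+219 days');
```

2077-05-24

Adding -3 years to 2079-10-17 gives 2076-10-17.
Applying '+219 days' to 2076-10-17: counting 219 days forward gives 2077-05-24.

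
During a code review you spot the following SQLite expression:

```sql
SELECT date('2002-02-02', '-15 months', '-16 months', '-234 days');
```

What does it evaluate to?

1998-11-10

Adding -15 months to 2002-02-02 gives 2000-11-02.
Adding -16 months to 2000-11-02 gives 1999-07-02.
Applying '-234 days' to 1999-07-02: counting 234 days back gives 1998-11-10.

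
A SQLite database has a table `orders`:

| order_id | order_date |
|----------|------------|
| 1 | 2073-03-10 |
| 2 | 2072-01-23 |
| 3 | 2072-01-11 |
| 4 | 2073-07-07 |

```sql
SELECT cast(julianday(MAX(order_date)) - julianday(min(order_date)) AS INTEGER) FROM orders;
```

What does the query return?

MIN = 2072-01-11, MAX = 2073-07-07.
20 days remain in January 2072 after the 11th (31 − 11).
Full months from February 2072 through June 2073 contribute their day counts.
Then 7 days into July 2073.
Total: 20 + 29 + 31 + 30 + 31 + 30 + 31 + 31 + 30 + 31 + 30 + 31 + 31 + 28 + 31 + 30 + 31 + 30 + 7 = 543.

543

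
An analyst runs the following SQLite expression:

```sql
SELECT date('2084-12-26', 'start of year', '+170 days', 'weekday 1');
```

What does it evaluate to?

2084-06-19

`start of year` rewinds 2084-12-26 to 2084-01-01.
Applying '+170 days' to 2084-01-01: counting 170 days forward gives 2084-06-19.
`weekday 1` advances to the next Monday; 2084-06-19 is already a Monday, so it stays at 2084-06-19.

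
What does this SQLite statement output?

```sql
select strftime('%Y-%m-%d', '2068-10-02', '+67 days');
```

First apply '+67 days': 2068-10-02 → 2068-12-08.
`%Y-%m-%d` extracts the ISO date: 2068-12-08.

2068-12-08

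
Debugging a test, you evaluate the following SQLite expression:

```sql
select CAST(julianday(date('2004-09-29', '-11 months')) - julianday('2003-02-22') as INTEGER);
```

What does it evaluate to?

Adding -11 months to 2004-09-29 gives 2003-10-29.
6 days remain in February 2003 after the 22nd (28 − 22).
Full months from March 2003 through September 2003 contribute their day counts.
Then 29 days into October 2003.
Total: 6 + 31 + 30 + 31 + 30 + 31 + 31 + 30 + 29 = 249.

249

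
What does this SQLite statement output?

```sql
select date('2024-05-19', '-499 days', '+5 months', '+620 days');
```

2025-02-15

Applying '-499 days' to 2024-05-19: counting 499 days back gives 2023-01-06.
Adding +5 months to 2023-01-06 gives 2023-06-06.
Applying '+620 days' to 2023-06-06: counting 620 days forward gives 2025-02-15.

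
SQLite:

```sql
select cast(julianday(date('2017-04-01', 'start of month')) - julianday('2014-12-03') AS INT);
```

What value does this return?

850

`start of month` rewinds 2017-04-01 to 2017-04-01.
28 days remain in December 2014 after the 3rd (31 − 3).
Full months from January 2015 through March 2017 contribute their day counts.
Then 1 day into April 2017.
Total: 28 + 31 + 28 + 31 + 30 + 31 + 30 + 31 + 31 + 30 + 31 + 30 + 31 + 31 + 29 + 31 + 30 + 31 + 30 + 31 + 31 + 30 + 31 + 30 + 31 + 31 + 28 + 31 + 1 = 850.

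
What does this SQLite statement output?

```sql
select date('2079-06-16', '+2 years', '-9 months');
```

2080-09-16

Adding +2 years to 2079-06-16 gives 2081-06-16.
Adding -9 months to 2081-06-16 gives 2080-09-16.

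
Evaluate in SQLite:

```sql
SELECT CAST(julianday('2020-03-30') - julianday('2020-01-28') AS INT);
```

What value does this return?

3 days remain in January 2020 after the 28th (31 − 28).
February 2020: 29 days (leap year).
Then 30 days into March 2020.
Total: 3 + 29 + 30 = 62.

62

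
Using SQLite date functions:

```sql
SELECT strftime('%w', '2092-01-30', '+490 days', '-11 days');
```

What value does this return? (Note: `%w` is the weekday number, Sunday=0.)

First apply '+490 days', '-11 days': 2092-01-30 → 2093-05-23.
2093-05-23 is a Saturday; with Sunday=0 that is 6.

6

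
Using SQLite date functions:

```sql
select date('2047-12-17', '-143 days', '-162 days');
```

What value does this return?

2047-02-15

Applying '-143 days' to 2047-12-17: counting 143 days back gives 2047-07-27.
Applying '-162 days' to 2047-07-27: counting 162 days back gives 2047-02-15.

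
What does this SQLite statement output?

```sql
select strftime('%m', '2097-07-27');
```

`%m` extracts the 2-digit month (01-12): 07.

07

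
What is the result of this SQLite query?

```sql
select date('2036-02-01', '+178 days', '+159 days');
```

2037-01-03

Applying '+178 days' to 2036-02-01: counting 178 days forward gives 2036-07-28.
Applying '+159 days' to 2036-07-28: counting 159 days forward gives 2037-01-03.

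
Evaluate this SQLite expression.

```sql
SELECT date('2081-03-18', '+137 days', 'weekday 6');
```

2081-08-02

Applying '+137 days' to 2081-03-18: counting 137 days forward gives 2081-08-02.
`weekday 6` advances to the next Saturday; 2081-08-02 is already a Saturday, so it stays at 2081-08-02.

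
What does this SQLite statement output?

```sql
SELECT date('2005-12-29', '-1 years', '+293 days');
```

2005-10-18

Adding -1 year to 2005-12-29 gives 2004-12-29.
Applying '+293 days' to 2004-12-29: counting 293 days forward gives 2005-10-18.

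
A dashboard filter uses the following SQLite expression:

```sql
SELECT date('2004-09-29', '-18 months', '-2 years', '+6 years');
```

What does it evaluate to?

Adding -18 months to 2004-09-29 gives 2003-03-29.
Adding -2 years to 2003-03-29 gives 2001-03-29.
Adding +6 years to 2001-03-29 gives 2007-03-29.

2007-03-29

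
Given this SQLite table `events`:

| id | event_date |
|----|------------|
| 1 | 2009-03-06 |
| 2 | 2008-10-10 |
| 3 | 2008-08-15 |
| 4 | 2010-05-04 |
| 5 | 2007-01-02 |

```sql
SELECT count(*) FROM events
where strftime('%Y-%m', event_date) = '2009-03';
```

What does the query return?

Rows with year-month 2009-03: 2009-03-06 → 1.

1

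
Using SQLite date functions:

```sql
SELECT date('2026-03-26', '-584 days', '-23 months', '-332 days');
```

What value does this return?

Applying '-584 days' to 2026-03-26: counting 584 days back gives 2024-08-19.
Adding -23 months to 2024-08-19 gives 2022-09-19.
Applying '-332 days' to 2022-09-19: counting 332 days back gives 2021-10-22.

2021-10-22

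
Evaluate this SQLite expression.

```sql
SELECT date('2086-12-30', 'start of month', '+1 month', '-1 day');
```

`start of month` rewinds 2086-12-30 to 2086-12-01.
Adding +1 month to 2086-12-01 gives 2087-01-01.
Going back 1 day from 2087-01-01 reaches 2086-12-31 (last day of December, 31 days).

2086-12-31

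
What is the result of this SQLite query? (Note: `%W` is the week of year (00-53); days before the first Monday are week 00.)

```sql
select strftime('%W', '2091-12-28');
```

52

2091-12-28 is a Friday. SQLite's %W counts Mondays since the year started; the result is 52.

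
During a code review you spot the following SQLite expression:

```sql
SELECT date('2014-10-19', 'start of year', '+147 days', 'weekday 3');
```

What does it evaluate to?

2014-05-28

`start of year` rewinds 2014-10-19 to 2014-01-01.
Applying '+147 days' to 2014-01-01: counting 147 days forward gives 2014-05-28.
`weekday 3` advances to the next Wednesday; 2014-05-28 is already a Wednesday, so it stays at 2014-05-28.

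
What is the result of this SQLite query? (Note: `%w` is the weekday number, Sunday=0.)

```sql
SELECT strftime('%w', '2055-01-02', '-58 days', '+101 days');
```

0

First apply '-58 days', '+101 days': 2055-01-02 → 2055-02-14.
2055-02-14 is a Sunday; with Sunday=0 that is 0.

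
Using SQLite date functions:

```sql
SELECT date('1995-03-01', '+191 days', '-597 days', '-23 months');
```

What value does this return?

1992-02-19

Applying '+191 days' to 1995-03-01: counting 191 days forward gives 1995-09-08.
Applying '-597 days' to 1995-09-08: counting 597 days back gives 1994-01-19.
Adding -23 months to 1994-01-19 gives 1992-02-19.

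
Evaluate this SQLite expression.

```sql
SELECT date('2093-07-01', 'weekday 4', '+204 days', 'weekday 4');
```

2094-01-28

`weekday 4` advances to the next Thursday; 2093-07-01 is a Wednesday, so it moves forward to 2093-07-02.
Applying '+204 days' to 2093-07-02: counting 204 days forward gives 2094-01-22.
`weekday 4` advances to the next Thursday; 2094-01-22 is a Friday, so it moves forward to 2094-01-28.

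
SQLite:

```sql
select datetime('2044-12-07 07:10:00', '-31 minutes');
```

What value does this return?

-31 minutes from 2044-12-07 07:10:00 is 2044-12-07 06:39:00.

2044-12-07 06:39:00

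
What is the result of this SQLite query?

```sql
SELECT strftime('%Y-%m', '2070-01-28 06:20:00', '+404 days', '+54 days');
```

2071-05

First apply '+404 days', '+54 days': 2070-01-28 06:20:00 → 2071-05-01 06:20:00.
`%Y-%m` extracts the year-month: 2071-05.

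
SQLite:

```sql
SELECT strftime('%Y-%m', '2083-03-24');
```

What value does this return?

2083-03

`%Y-%m` extracts the year-month: 2083-03.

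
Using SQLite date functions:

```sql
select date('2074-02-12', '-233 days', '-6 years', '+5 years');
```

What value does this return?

2072-06-24

Applying '-233 days' to 2074-02-12: counting 233 days back gives 2073-06-24.
Adding -6 years to 2073-06-24 gives 2067-06-24.
Adding +5 years to 2067-06-24 gives 2072-06-24.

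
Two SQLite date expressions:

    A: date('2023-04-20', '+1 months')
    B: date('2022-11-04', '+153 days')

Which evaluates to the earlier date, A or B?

B

A = 2023-05-20.
B = 2023-04-06.
B is earlier.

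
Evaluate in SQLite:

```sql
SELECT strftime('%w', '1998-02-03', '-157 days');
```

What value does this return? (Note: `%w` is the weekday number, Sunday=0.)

6

First apply '-157 days': 1998-02-03 → 1997-08-30.
1997-08-30 is a Saturday; with Sunday=0 that is 6.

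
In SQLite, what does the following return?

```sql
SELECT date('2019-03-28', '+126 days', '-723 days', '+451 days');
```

2018-11-02

Applying '+126 days' to 2019-03-28: counting 126 days forward gives 2019-08-01.
Applying '-723 days' to 2019-08-01: counting 723 days back gives 2017-08-08.
Applying '+451 days' to 2017-08-08: counting 451 days forward gives 2018-11-02.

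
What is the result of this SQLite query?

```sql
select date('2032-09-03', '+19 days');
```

2032-09-22

Advancing 19 more days within September lands on 2032-09-22.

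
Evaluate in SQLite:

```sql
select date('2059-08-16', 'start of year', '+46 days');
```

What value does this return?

`start of year` rewinds 2059-08-16 to 2059-01-01.
Applying '+46 days' to 2059-01-01: counting 46 days forward gives 2059-02-16.

2059-02-16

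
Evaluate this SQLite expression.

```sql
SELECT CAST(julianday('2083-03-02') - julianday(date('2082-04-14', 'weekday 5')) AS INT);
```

319

`weekday 5` advances to the next Friday; 2082-04-14 is a Tuesday, so it moves forward to 2082-04-17.
13 days remain in April 2082 after the 17th (30 − 17).
Full months from May 2082 through February 2083 contribute their day counts.
Then 2 days into March 2083.
Total: 13 + 31 + 30 + 31 + 31 + 30 + 31 + 30 + 31 + 31 + 28 + 2 = 319.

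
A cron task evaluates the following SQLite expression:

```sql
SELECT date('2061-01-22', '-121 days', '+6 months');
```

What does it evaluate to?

2061-03-23

Applying '-121 days' to 2061-01-22: counting 121 days back gives 2060-09-23.
Adding +6 months to 2060-09-23 gives 2061-03-23.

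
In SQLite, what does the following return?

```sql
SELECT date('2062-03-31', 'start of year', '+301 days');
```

2062-10-29

`start of year` rewinds 2062-03-31 to 2062-01-01.
Applying '+301 days' to 2062-01-01: counting 301 days forward gives 2062-10-29.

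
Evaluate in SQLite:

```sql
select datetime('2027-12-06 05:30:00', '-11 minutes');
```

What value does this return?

-11 minutes from 2027-12-06 05:30:00 is 2027-12-06 05:19:00.

2027-12-06 05:19:00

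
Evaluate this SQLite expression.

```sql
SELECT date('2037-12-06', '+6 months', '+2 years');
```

2040-06-06

Adding +6 months to 2037-12-06 gives 2038-06-06.
Adding +2 years to 2038-06-06 gives 2040-06-06.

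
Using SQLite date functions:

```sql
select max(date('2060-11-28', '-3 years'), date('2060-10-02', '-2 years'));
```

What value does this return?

date('2060-11-28', '-3 years') → 2057-11-28.
date('2060-10-02', '-2 years') → 2058-10-02.
Later of the two is 2058-10-02.

2058-10-02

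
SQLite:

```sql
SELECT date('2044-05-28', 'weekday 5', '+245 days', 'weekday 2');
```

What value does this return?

2045-02-07

`weekday 5` advances to the next Friday; 2044-05-28 is a Saturday, so it moves forward to 2044-06-03.
Applying '+245 days' to 2044-06-03: counting 245 days forward gives 2045-02-03.
`weekday 2` advances to the next Tuesday; 2045-02-03 is a Friday, so it moves forward to 2045-02-07.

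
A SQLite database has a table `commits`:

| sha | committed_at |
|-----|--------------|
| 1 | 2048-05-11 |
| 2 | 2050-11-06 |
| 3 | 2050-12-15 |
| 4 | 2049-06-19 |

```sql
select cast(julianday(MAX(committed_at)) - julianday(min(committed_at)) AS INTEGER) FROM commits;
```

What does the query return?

MIN = 2048-05-11, MAX = 2050-12-15.
20 days remain in May 2048 after the 11th (31 − 11).
Full months from June 2048 through November 2050 contribute their day counts.
Then 15 days into December 2050.
Total: 20 + 30 + 31 + 31 + 30 + 31 + 30 + 31 + 31 + 28 + 31 + 30 + 31 + 30 + 31 + 31 + 30 + 31 + 30 + 31 + 31 + 28 + 31 + 30 + 31 + 30 + 31 + 31 + 30 + 31 + 30 + 15 = 948.

948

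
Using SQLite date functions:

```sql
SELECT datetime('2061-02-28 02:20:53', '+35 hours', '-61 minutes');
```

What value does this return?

2061-03-01 12:19:53

+35 hours from 2061-02-28 02:20:53 is 2061-03-01 13:20:53 (crosses midnight).
61 minutes = 1h 1m; -61 minutes from 2061-03-01 13:20:53 is 2061-03-01 12:19:53.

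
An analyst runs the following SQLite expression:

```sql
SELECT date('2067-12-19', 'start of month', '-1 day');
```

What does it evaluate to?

2067-11-30

`start of month` rewinds 2067-12-19 to 2067-12-01.
Going back 1 day from 2067-12-01 reaches 2067-11-30 (last day of November, 30 days).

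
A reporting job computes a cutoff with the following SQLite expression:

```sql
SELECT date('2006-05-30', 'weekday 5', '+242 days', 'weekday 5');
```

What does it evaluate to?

`weekday 5` advances to the next Friday; 2006-05-30 is a Tuesday, so it moves forward to 2006-06-02.
Applying '+242 days' to 2006-06-02: counting 242 days forward gives 2007-01-30.
`weekday 5` advances to the next Friday; 2007-01-30 is a Tuesday, so it moves forward to 2007-02-02.

2007-02-02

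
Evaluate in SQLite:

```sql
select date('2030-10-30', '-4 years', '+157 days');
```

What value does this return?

Adding -4 years to 2030-10-30 gives 2026-10-30.
Applying '+157 days' to 2026-10-30: counting 157 days forward gives 2027-04-05.

2027-04-05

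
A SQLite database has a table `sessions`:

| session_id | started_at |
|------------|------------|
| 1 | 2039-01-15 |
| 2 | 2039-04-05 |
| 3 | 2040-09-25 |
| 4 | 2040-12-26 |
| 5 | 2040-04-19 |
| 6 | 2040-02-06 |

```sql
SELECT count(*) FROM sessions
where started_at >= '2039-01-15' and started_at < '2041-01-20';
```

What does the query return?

Rows in [2039-01-15, 2041-01-20): 2039-01-15, 2039-04-05, 2040-09-25, 2040-12-26, 2040-04-19, 2040-02-06 → 6 rows.

6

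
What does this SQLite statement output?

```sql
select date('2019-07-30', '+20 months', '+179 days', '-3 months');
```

2021-06-25

Adding +20 months to 2019-07-30 gives 2021-03-30.
Applying '+179 days' to 2021-03-30: counting 179 days forward gives 2021-09-25.
Adding -3 months to 2021-09-25 gives 2021-06-25.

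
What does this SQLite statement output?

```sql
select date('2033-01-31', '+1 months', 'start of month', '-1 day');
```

2033-02-28

Adding +1 month to 2033-01-31 targets 2033-02-31. February 2033 has only 28 days, so SQLite normalizes the 3-day overflow forward to 2033-03-03.
`start of month` rewinds 2033-03-03 to 2033-03-01.
Going back 1 day from 2033-03-01 reaches 2033-02-28 (last day of February, 28 days).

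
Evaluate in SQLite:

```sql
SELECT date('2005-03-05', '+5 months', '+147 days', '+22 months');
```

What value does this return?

Adding +5 months to 2005-03-05 gives 2005-08-05.
Applying '+147 days' to 2005-08-05: counting 147 days forward gives 2005-12-30.
Adding +22 months to 2005-12-30 gives 2007-10-30.

2007-10-30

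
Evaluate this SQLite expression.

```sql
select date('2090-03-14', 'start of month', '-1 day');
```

`start of month` rewinds 2090-03-14 to 2090-03-01.
Going back 1 day from 2090-03-01 reaches 2090-02-28 (last day of February, 28 days).

2090-02-28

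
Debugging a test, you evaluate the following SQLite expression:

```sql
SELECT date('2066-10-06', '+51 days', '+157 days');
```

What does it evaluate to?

Applying '+51 days' to 2066-10-06: counting 51 days forward gives 2066-11-26.
Applying '+157 days' to 2066-11-26: counting 157 days forward gives 2067-05-02.

2067-05-02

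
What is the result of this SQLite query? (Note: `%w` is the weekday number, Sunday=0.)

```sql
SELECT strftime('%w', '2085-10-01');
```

1

2085-10-01 is a Monday; with Sunday=0 that is 1.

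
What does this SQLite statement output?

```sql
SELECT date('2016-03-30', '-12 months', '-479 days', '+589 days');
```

2015-07-18

Adding -12 months to 2016-03-30 gives 2015-03-30.
Applying '-479 days' to 2015-03-30: counting 479 days back gives 2013-12-06.
Applying '+589 days' to 2013-12-06: counting 589 days forward gives 2015-07-18.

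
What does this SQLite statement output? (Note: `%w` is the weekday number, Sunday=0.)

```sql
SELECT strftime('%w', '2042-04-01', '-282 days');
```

First apply '-282 days': 2042-04-01 → 2041-06-23.
2041-06-23 is a Sunday; with Sunday=0 that is 0.

0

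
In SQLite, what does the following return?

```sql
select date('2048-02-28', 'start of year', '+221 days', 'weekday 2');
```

2048-08-11

`start of year` rewinds 2048-02-28 to 2048-01-01.
Applying '+221 days' to 2048-01-01: counting 221 days forward gives 2048-08-09.
`weekday 2` advances to the next Tuesday; 2048-08-09 is a Sunday, so it moves forward to 2048-08-11.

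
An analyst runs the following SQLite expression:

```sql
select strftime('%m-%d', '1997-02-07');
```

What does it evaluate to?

02-07

`%m-%d` extracts the month-day: 02-07.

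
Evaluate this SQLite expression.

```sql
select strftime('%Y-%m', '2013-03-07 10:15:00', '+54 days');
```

First apply '+54 days': 2013-03-07 10:15:00 → 2013-04-30 10:15:00.
`%Y-%m` extracts the year-month: 2013-04.

2013-04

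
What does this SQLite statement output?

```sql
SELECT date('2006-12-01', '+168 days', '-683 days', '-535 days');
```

Applying '+168 days' to 2006-12-01: counting 168 days forward gives 2007-05-18.
Applying '-683 days' to 2007-05-18: counting 683 days back gives 2005-07-04.
Applying '-535 days' to 2005-07-04: counting 535 days back gives 2004-01-16.

2004-01-16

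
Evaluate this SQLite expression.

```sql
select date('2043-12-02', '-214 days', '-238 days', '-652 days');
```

Applying '-214 days' to 2043-12-02: counting 214 days back gives 2043-05-02.
Applying '-238 days' to 2043-05-02: counting 238 days back gives 2042-09-06.
Applying '-652 days' to 2042-09-06: counting 652 days back gives 2040-11-23.

2040-11-23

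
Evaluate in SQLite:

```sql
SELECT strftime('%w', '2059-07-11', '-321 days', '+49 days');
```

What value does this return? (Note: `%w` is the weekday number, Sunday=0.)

6

First apply '-321 days', '+49 days': 2059-07-11 → 2058-10-12.
2058-10-12 is a Saturday; with Sunday=0 that is 6.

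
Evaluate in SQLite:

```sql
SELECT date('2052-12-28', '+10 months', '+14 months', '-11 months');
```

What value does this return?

2054-01-28

Adding +10 months to 2052-12-28 gives 2053-10-28.
Adding +14 months to 2053-10-28 gives 2054-12-28.
Adding -11 months to 2054-12-28 gives 2054-01-28.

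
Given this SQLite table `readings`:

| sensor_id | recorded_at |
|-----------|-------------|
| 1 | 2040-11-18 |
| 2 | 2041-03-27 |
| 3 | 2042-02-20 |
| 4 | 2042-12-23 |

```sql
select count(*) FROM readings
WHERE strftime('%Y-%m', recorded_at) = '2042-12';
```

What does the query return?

Rows with year-month 2042-12: 2042-12-23 → 1.

1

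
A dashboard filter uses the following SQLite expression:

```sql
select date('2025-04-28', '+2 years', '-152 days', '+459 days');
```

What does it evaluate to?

2028-02-29

Adding +2 years to 2025-04-28 gives 2027-04-28.
Applying '-152 days' to 2027-04-28: counting 152 days back gives 2026-11-27.
Applying '+459 days' to 2026-11-27: counting 459 days forward gives 2028-02-29.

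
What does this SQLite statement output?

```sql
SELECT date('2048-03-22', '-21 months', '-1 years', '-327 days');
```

2044-07-30

Adding -21 months to 2048-03-22 gives 2046-06-22.
Adding -1 year to 2046-06-22 gives 2045-06-22.
Applying '-327 days' to 2045-06-22: counting 327 days back gives 2044-07-30.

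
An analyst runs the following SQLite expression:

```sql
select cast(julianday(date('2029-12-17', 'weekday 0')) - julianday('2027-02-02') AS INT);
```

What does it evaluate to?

`weekday 0` advances to the next Sunday; 2029-12-17 is a Monday, so it moves forward to 2029-12-23.
26 days remain in February 2027 after the 2nd (28 − 2).
Full months from March 2027 through November 2029 contribute their day counts.
Then 23 days into December 2029.
Total: 26 + 31 + 30 + 31 + 30 + 31 + 31 + 30 + 31 + 30 + 31 + 31 + 29 + 31 + 30 + 31 + 30 + 31 + 31 + 30 + 31 + 30 + 31 + 31 + 28 + 31 + 30 + 31 + 30 + 31 + 31 + 30 + 31 + 30 + 23 = 1055.

1055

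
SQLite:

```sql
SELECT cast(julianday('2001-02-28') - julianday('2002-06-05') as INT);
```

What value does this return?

-462

0 days remain in February 2001 after the 28th (28 − 28).
Full months from March 2001 through May 2002 contribute their day counts.
Then 5 days into June 2002.
Total: 0 + 31 + 30 + 31 + 30 + 31 + 31 + 30 + 31 + 30 + 31 + 31 + 28 + 31 + 30 + 31 + 5 = 462.
The subtraction is earlier − later, so the result is −462 → -462.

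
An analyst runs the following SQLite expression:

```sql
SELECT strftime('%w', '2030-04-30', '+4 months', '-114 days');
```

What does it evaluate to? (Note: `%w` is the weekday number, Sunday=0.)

3

First apply '+4 months', '-114 days': 2030-04-30 → 2030-05-08.
2030-05-08 is a Wednesday; with Sunday=0 that is 3.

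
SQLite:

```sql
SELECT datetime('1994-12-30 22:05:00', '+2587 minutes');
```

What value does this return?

1995-01-01 17:12:00

2587 minutes = 43h 7m; +2587 minutes from 1994-12-30 22:05:00 is 1995-01-01 17:12:00 (crosses midnight).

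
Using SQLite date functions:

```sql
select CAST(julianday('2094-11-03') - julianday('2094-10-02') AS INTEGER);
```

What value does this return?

29 days remain in October 2094 after the 2nd (31 − 2).
Then 3 days into November 2094.
Total: 29 + 3 = 32.

32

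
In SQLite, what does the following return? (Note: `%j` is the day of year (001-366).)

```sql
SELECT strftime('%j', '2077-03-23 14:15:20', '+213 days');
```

First apply '+213 days': 2077-03-23 14:15:20 → 2077-10-22 14:15:20.
Day-of-year for 2077-10-22: days since 2077-01-01 inclusive = 295, zero-padded to 295.

295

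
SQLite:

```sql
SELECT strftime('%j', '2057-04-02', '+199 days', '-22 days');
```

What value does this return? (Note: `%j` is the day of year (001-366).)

269

First apply '+199 days', '-22 days': 2057-04-02 → 2057-09-26.
Day-of-year for 2057-09-26: days since 2057-01-01 inclusive = 269, zero-padded to 269.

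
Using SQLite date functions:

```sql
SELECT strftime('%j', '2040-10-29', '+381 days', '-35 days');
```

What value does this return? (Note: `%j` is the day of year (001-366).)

283

First apply '+381 days', '-35 days': 2040-10-29 → 2041-10-10.
Day-of-year for 2041-10-10: days since 2041-01-01 inclusive = 283, zero-padded to 283.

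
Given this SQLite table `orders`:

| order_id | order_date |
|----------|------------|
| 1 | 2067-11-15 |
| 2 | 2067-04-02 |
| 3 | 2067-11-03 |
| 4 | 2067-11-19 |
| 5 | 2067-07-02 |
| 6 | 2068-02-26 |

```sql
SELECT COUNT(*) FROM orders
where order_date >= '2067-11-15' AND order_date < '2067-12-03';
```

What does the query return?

Rows in [2067-11-15, 2067-12-03): 2067-11-15, 2067-11-19 → 2 rows.

2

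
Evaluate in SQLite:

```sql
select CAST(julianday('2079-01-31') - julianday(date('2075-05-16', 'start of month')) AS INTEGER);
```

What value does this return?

1371

`start of month` rewinds 2075-05-16 to 2075-05-01.
30 days remain in May 2075 after the 1st (31 − 1).
Full months from June 2075 through December 2078 contribute their day counts.
Then 31 days into January 2079.
Total: 30 + 30 + 31 + 31 + 30 + 31 + 30 + 31 + 31 + 29 + 31 + 30 + 31 + 30 + 31 + 31 + 30 + 31 + 30 + 31 + 31 + 28 + 31 + 30 + 31 + 30 + 31 + 31 + 30 + 31 + 30 + 31 + 31 + 28 + 31 + 30 + 31 + 30 + 31 + 31 + 30 + 31 + 30 + 31 + 31 = 1371.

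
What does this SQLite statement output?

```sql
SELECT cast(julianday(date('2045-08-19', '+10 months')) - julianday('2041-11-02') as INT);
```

1690

Adding +10 months to 2045-08-19 gives 2046-06-19.
28 days remain in November 2041 after the 2nd (30 − 2).
Full months from December 2041 through May 2046 contribute their day counts.
Then 19 days into June 2046.
Total: 28 + 31 + 31 + 28 + 31 + 30 + 31 + 30 + 31 + 31 + 30 + 31 + 30 + 31 + 31 + 28 + 31 + 30 + 31 + 30 + 31 + 31 + 30 + 31 + 30 + 31 + 31 + 29 + 31 + 30 + 31 + 30 + 31 + 31 + 30 + 31 + 30 + 31 + 31 + 28 + 31 + 30 + 31 + 30 + 31 + 31 + 30 + 31 + 30 + 31 + 31 + 28 + 31 + 30 + 31 + 19 = 1690.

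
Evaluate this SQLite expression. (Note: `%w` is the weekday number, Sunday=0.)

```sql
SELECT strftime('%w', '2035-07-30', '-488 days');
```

3

First apply '-488 days': 2035-07-30 → 2034-03-29.
2034-03-29 is a Wednesday; with Sunday=0 that is 3.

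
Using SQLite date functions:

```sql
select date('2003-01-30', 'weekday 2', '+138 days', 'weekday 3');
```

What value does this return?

`weekday 2` advances to the next Tuesday; 2003-01-30 is a Thursday, so it moves forward to 2003-02-04.
Applying '+138 days' to 2003-02-04: counting 138 days forward gives 2003-06-22.
`weekday 3` advances to the next Wednesday; 2003-06-22 is a Sunday, so it moves forward to 2003-06-25.

2003-06-25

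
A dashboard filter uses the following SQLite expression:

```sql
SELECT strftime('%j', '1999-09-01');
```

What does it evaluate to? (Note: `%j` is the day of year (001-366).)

244

Day-of-year for 1999-09-01: days since 1999-01-01 inclusive = 244, zero-padded to 244.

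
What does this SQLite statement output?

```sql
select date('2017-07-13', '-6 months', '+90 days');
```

2017-04-13

Adding -6 months to 2017-07-13 gives 2017-01-13.
Applying '+90 days' to 2017-01-13: counting 90 days forward gives 2017-04-13.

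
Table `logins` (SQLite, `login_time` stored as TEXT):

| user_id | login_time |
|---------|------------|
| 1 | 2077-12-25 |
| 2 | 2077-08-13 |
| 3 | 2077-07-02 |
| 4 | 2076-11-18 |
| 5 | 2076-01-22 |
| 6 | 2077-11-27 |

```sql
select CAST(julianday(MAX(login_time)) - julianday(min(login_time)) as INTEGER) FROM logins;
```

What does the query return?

703

MIN = 2076-01-22, MAX = 2077-12-25.
9 days remain in January 2076 after the 22nd (31 − 22).
Full months from February 2076 through November 2077 contribute their day counts.
Then 25 days into December 2077.
Total: 9 + 29 + 31 + 30 + 31 + 30 + 31 + 31 + 30 + 31 + 30 + 31 + 31 + 28 + 31 + 30 + 31 + 30 + 31 + 31 + 30 + 31 + 30 + 25 = 703.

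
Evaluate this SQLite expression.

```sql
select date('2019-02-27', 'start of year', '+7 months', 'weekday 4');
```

`start of year` rewinds 2019-02-27 to 2019-01-01.
Adding +7 months to 2019-01-01 gives 2019-08-01.
`weekday 4` advances to the next Thursday; 2019-08-01 is already a Thursday, so it stays at 2019-08-01.

2019-08-01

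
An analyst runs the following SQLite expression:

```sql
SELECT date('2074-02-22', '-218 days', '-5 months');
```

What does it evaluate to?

2073-02-19

Applying '-218 days' to 2074-02-22: counting 218 days back gives 2073-07-19.
Adding -5 months to 2073-07-19 gives 2073-02-19.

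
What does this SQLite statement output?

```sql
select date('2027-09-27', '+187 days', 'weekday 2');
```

Applying '+187 days' to 2027-09-27: counting 187 days forward gives 2028-04-01.
`weekday 2` advances to the next Tuesday; 2028-04-01 is a Saturday, so it moves forward to 2028-04-04.

2028-04-04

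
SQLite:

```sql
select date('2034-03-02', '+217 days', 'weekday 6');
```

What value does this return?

Applying '+217 days' to 2034-03-02: counting 217 days forward gives 2034-10-05.
`weekday 6` advances to the next Saturday; 2034-10-05 is a Thursday, so it moves forward to 2034-10-07.

2034-10-07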